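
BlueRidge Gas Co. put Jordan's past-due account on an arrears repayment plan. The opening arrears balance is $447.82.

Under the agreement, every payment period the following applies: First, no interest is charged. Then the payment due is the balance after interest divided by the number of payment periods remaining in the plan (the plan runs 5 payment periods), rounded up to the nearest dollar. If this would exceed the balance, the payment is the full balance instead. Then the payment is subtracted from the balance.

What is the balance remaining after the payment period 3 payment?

$177.82

# | Opening | Payment | End bal
1 | $447.82 | $90.00 | $357.82
2 | $357.82 | $90.00 | $267.82
3 | $267.82 | $90.00 | $177.82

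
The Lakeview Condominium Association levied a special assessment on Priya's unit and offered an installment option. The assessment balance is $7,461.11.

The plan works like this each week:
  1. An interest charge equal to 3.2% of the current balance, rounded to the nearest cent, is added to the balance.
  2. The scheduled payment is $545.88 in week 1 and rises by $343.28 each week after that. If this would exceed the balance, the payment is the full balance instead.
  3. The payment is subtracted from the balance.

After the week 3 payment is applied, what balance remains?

$5,469.12

# | Opening | Interest | Payment | End bal
1 | $7,461.11 | $238.76 | $545.88 | $7,153.99
2 | $7,153.99 | $228.93 | $889.16 | $6,493.76
3 | $6,493.76 | $207.80 | $1,232.44 | $5,469.12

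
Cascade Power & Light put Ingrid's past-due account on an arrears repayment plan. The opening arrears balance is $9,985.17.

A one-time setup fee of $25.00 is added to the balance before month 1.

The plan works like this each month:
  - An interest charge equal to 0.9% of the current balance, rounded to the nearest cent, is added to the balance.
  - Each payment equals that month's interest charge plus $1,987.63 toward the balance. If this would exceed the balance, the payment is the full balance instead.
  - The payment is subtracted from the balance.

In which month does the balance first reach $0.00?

6

Month 1: $10,010.17 +$90.09 interest = $10,100.26; pay $2,077.72 → $8,022.54
Month 2: $8,022.54 +$72.20 interest = $8,094.74; pay $2,059.83 → $6,034.91
Month 3: $6,034.91 +$54.31 interest = $6,089.22; pay $2,041.94 → $4,047.28
Month 4: $4,047.28 +$36.43 interest = $4,083.71; pay $2,024.06 → $2,059.65
Month 5: $2,059.65 +$18.54 interest = $2,078.19; pay $2,006.17 → $72.02
Month 6: $72.02 +$0.65 interest = $72.67; pay $72.67 → $0.00
Balance reaches $0.00 in month 6.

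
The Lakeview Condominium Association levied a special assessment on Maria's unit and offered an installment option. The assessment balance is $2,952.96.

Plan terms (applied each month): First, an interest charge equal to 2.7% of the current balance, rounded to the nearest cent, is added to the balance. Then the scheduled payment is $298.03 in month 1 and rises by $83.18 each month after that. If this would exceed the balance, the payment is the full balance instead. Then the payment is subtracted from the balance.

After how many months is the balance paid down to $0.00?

Month 1: opening $2,952.96; interest $79.73 → $3,032.69; payment $298.03; balance $2,734.66
Month 2: opening $2,734.66; interest $73.84 → $2,808.50; payment $381.21; balance $2,427.29
Month 3: opening $2,427.29; interest $65.54 → $2,492.83; payment $464.39; balance $2,028.44
Month 4: opening $2,028.44; interest $54.77 → $2,083.21; payment $547.57; balance $1,535.64
Month 5: opening $1,535.64; interest $41.46 → $1,577.10; payment $630.75; balance $946.35
Month 6: opening $946.35; interest $25.55 → $971.90; payment $713.93; balance $257.97
Month 7: opening $257.97; interest $6.97 → $264.94; payment $264.94; balance $0.00
Balance reaches $0.00 in month 7.

7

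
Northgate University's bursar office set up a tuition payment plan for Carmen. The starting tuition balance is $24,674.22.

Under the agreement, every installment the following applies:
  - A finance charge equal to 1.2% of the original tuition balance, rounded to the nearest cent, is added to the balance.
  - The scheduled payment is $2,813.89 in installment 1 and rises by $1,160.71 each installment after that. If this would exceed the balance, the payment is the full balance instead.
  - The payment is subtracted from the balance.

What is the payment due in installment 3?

$5,135.31

Installment 1: $24,674.22 +$296.09 interest = $24,970.31; pay $2,813.89 → $22,156.42
Installment 2: $22,156.42 +$296.09 interest = $22,452.51; pay $3,974.60 → $18,477.91
Installment 3: $18,477.91 +$296.09 interest = $18,774.00; pay $5,135.31 → $13,638.69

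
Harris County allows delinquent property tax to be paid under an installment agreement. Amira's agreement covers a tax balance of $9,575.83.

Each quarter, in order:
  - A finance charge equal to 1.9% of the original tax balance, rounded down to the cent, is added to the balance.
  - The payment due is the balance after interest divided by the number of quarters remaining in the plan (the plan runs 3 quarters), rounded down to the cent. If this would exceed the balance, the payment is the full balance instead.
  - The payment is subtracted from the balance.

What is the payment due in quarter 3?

# | Opening | Interest | Payment | End bal
1 | $9,575.83 | $181.94 | $3,252.59 | $6,505.18
2 | $6,505.18 | $181.94 | $3,343.56 | $3,343.56
3 | $3,343.56 | $181.94 | $3,525.50 | $0.00

$3,525.50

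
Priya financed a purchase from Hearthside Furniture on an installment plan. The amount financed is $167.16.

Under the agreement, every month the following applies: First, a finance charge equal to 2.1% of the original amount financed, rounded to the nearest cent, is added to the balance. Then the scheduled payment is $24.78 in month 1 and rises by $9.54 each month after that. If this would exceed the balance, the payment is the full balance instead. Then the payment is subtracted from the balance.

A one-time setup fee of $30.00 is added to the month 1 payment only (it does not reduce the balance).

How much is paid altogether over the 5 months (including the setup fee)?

Month 1: opening $167.16; interest $3.51 → $170.67; payment $24.78 (+ $30.00 fee); balance $145.89
Month 2: opening $145.89; interest $3.51 → $149.40; payment $34.32; balance $115.08
Month 3: opening $115.08; interest $3.51 → $118.59; payment $43.86; balance $74.73
Month 4: opening $74.73; interest $3.51 → $78.24; payment $53.40; balance $24.84
Month 5: opening $24.84; interest $3.51 → $28.35; payment $28.35; balance $0.00
Total paid: $214.71

$214.71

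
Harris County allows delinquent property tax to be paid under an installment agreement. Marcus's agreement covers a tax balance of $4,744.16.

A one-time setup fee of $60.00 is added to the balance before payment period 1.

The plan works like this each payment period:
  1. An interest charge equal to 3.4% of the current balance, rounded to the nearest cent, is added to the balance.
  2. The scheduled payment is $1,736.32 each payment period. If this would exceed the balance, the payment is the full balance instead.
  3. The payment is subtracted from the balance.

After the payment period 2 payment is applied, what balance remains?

$1,604.72

# | Opening | Interest | Payment | End bal
1 | $4,804.16 | $163.34 | $1,736.32 | $3,231.18
2 | $3,231.18 | $109.86 | $1,736.32 | $1,604.72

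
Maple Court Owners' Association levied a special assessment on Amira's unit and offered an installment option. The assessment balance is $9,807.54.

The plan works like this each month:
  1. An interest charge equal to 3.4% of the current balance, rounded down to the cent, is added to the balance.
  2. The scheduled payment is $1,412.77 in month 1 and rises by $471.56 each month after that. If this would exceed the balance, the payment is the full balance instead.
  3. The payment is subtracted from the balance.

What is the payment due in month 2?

$1,884.33

Month 1: $9,807.54 +$333.45 interest = $10,140.99; pay $1,412.77 → $8,728.22
Month 2: $8,728.22 +$296.75 interest = $9,024.97; pay $1,884.33 → $7,140.64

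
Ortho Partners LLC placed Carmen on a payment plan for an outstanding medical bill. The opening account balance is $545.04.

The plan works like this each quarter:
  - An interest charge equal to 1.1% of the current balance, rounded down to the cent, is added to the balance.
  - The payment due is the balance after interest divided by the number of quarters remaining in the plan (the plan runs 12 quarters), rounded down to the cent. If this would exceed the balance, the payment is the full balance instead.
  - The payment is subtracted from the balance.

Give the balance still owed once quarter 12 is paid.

$0.00

Quarter 1: $545.04 +$5.99 interest = $551.03; pay $45.91 → $505.12
Quarter 2: $505.12 +$5.55 interest = $510.67; pay $46.42 → $464.25
Quarter 3: $464.25 +$5.10 interest = $469.35; pay $46.93 → $422.42
Quarter 4: $422.42 +$4.64 interest = $427.06; pay $47.45 → $379.61
Quarter 5: $379.61 +$4.17 interest = $383.78; pay $47.97 → $335.81
Quarter 6: $335.81 +$3.69 interest = $339.50; pay $48.50 → $291.00
Quarter 7: $291.00 +$3.20 interest = $294.20; pay $49.03 → $245.17
Quarter 8: $245.17 +$2.69 interest = $247.86; pay $49.57 → $198.29
Quarter 9: $198.29 +$2.18 interest = $200.47; pay $50.11 → $150.36
Quarter 10: $150.36 +$1.65 interest = $152.01; pay $50.67 → $101.34
Quarter 11: $101.34 +$1.11 interest = $102.45; pay $51.22 → $51.23
Quarter 12: $51.23 +$0.56 interest = $51.79; pay $51.79 → $0.00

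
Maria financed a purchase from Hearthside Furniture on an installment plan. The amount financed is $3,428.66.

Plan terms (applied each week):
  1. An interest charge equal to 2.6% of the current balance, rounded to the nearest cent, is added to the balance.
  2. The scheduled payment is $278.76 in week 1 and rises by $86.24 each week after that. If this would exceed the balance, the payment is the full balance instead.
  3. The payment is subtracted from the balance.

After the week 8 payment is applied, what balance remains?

Week 1: $3,428.66 +$89.15 interest = $3,517.81; pay $278.76 → $3,239.05
Week 2: $3,239.05 +$84.22 interest = $3,323.27; pay $365.00 → $2,958.27
Week 3: $2,958.27 +$76.92 interest = $3,035.19; pay $451.24 → $2,583.95
Week 4: $2,583.95 +$67.18 interest = $2,651.13; pay $537.48 → $2,113.65
Week 5: $2,113.65 +$54.95 interest = $2,168.60; pay $623.72 → $1,544.88
Week 6: $1,544.88 +$40.17 interest = $1,585.05; pay $709.96 → $875.09
Week 7: $875.09 +$22.75 interest = $897.84; pay $796.20 → $101.64
Week 8: $101.64 +$2.64 interest = $104.28; pay $104.28 → $0.00

$0.00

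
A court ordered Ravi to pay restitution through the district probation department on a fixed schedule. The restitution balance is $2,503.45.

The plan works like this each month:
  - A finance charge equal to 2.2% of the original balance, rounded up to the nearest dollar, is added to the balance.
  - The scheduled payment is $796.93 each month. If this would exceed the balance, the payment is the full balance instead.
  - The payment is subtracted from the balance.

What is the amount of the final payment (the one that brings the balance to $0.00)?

Month 1: opening $2,503.45; interest $56.00 → $2,559.45; payment $796.93; balance $1,762.52
Month 2: opening $1,762.52; interest $56.00 → $1,818.52; payment $796.93; balance $1,021.59
Month 3: opening $1,021.59; interest $56.00 → $1,077.59; payment $796.93; balance $280.66
Month 4: opening $280.66; interest $56.00 → $336.66; payment $336.66; balance $0.00

$336.66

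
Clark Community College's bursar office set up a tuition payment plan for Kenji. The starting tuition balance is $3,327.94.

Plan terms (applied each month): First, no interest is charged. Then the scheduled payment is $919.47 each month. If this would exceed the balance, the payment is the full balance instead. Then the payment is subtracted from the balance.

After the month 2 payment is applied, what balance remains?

$1,489.00

# | Opening | Payment | End bal
1 | $3,327.94 | $919.47 | $2,408.47
2 | $2,408.47 | $919.47 | $1,489.00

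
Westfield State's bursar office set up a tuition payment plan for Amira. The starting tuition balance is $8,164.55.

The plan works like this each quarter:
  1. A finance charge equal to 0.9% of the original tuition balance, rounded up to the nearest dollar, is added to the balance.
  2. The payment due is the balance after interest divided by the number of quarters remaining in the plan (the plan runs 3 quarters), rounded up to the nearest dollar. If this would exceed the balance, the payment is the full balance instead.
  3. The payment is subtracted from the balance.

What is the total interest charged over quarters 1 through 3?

Quarter 1: opening $8,164.55; interest $74.00 → $8,238.55; payment $2,747.00; balance $5,491.55
Quarter 2: opening $5,491.55; interest $74.00 → $5,565.55; payment $2,783.00; balance $2,782.55
Quarter 3: opening $2,782.55; interest $74.00 → $2,856.55; payment $2,856.55; balance $0.00
Total interest: $74.00 + $74.00 + $74.00 = $222.00

$222.00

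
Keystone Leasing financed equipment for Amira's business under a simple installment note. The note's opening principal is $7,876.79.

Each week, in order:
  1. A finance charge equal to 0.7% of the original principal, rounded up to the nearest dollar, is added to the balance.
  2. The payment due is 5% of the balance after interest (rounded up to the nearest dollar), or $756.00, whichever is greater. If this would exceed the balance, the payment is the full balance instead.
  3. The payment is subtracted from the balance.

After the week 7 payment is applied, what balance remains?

# | Opening | Interest | Payment | End bal
1 | $7,876.79 | $56.00 | $756.00 | $7,176.79
2 | $7,176.79 | $56.00 | $756.00 | $6,476.79
3 | $6,476.79 | $56.00 | $756.00 | $5,776.79
4 | $5,776.79 | $56.00 | $756.00 | $5,076.79
5 | $5,076.79 | $56.00 | $756.00 | $4,376.79
6 | $4,376.79 | $56.00 | $756.00 | $3,676.79
7 | $3,676.79 | $56.00 | $756.00 | $2,976.79

$2,976.79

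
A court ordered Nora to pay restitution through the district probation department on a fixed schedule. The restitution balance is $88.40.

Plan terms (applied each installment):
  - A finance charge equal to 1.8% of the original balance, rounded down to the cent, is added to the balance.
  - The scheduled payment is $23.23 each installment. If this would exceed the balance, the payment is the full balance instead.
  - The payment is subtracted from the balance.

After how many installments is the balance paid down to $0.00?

5

Installment 1: $88.40 +$1.59 interest = $89.99; pay $23.23 → $66.76
Installment 2: $66.76 +$1.59 interest = $68.35; pay $23.23 → $45.12
Installment 3: $45.12 +$1.59 interest = $46.71; pay $23.23 → $23.48
Installment 4: $23.48 +$1.59 interest = $25.07; pay $23.23 → $1.84
Installment 5: $1.84 +$1.59 interest = $3.43; pay $3.43 → $0.00
Balance reaches $0.00 in installment 5.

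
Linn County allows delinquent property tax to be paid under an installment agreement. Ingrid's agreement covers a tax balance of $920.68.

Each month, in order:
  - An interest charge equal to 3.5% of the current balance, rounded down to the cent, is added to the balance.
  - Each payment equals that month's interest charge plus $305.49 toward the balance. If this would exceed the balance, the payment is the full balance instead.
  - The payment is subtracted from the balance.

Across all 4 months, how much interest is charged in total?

Month 1: opening $920.68; interest $32.22 → $952.90; payment $337.71; balance $615.19
Month 2: opening $615.19; interest $21.53 → $636.72; payment $327.02; balance $309.70
Month 3: opening $309.70; interest $10.83 → $320.53; payment $316.32; balance $4.21
Month 4: opening $4.21; interest $0.14 → $4.35; payment $4.35; balance $0.00
Total interest: $32.22 + $21.53 + $10.83 + $0.14 = $64.72

$64.72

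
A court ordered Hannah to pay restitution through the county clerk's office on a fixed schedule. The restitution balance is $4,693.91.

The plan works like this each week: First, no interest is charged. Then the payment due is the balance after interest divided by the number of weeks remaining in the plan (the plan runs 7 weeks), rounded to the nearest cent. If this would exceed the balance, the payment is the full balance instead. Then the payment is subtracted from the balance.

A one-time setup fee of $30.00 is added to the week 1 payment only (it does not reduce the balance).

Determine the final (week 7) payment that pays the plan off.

Week 1: $4,693.91 − $670.56 (+ $30.00 fee) → $4,023.35
Week 2: $4,023.35 − $670.56 → $3,352.79
Week 3: $3,352.79 − $670.56 → $2,682.23
Week 4: $2,682.23 − $670.56 → $2,011.67
Week 5: $2,011.67 − $670.56 → $1,341.11
Week 6: $1,341.11 − $670.56 → $670.55
Week 7: $670.55 − $670.55 → $0.00

$670.55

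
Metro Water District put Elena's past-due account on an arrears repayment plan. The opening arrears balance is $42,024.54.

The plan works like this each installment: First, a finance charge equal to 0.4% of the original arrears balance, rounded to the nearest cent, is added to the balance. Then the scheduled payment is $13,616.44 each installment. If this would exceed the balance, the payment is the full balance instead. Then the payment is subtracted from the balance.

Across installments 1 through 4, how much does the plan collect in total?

$42,696.94

# | Opening | Interest | Payment | End bal
1 | $42,024.54 | $168.10 | $13,616.44 | $28,576.20
2 | $28,576.20 | $168.10 | $13,616.44 | $15,127.86
3 | $15,127.86 | $168.10 | $13,616.44 | $1,679.52
4 | $1,679.52 | $168.10 | $1,847.62 | $0.00
Total paid: $42,696.94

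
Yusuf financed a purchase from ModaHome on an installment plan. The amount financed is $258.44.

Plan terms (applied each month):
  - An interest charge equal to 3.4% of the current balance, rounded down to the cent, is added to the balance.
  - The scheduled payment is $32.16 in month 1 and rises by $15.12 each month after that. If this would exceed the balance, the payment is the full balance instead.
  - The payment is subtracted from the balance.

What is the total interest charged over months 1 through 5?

$30.46

# | Opening | Interest | Payment | End bal
1 | $258.44 | $8.78 | $32.16 | $235.06
2 | $235.06 | $7.99 | $47.28 | $195.77
3 | $195.77 | $6.65 | $62.40 | $140.02
4 | $140.02 | $4.76 | $77.52 | $67.26
5 | $67.26 | $2.28 | $69.54 | $0.00
Total interest: $8.78 + $7.99 + $6.65 + $4.76 + $2.28 = $30.46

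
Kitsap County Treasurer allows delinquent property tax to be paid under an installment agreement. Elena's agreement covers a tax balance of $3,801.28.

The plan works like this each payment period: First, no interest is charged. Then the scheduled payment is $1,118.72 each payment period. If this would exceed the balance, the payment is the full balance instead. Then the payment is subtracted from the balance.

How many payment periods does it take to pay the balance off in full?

Payment period 1: opening $3,801.28; payment $1,118.72; balance $2,682.56
Payment period 2: opening $2,682.56; payment $1,118.72; balance $1,563.84
Payment period 3: opening $1,563.84; payment $1,118.72; balance $445.12
Payment period 4: opening $445.12; payment $445.12; balance $0.00
Balance reaches $0.00 in payment period 4.

4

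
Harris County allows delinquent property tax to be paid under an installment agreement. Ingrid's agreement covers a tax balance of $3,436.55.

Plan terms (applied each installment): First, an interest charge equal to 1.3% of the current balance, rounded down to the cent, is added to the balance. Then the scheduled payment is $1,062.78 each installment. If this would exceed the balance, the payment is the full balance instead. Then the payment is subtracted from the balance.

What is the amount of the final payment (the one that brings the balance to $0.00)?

# | Opening | Interest | Payment | End bal
1 | $3,436.55 | $44.67 | $1,062.78 | $2,418.44
2 | $2,418.44 | $31.43 | $1,062.78 | $1,387.09
3 | $1,387.09 | $18.03 | $1,062.78 | $342.34
4 | $342.34 | $4.45 | $346.79 | $0.00

$346.79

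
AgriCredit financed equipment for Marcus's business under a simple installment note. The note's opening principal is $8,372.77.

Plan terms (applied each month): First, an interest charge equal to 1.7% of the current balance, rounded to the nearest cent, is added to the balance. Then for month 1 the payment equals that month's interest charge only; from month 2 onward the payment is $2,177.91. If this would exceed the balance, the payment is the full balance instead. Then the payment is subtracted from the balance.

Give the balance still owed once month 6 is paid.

# | Opening | Interest | Payment | End bal
1 | $8,372.77 | $142.34 | $142.34 | $8,372.77
2 | $8,372.77 | $142.34 | $2,177.91 | $6,337.20
3 | $6,337.20 | $107.73 | $2,177.91 | $4,267.02
4 | $4,267.02 | $72.54 | $2,177.91 | $2,161.65
5 | $2,161.65 | $36.75 | $2,177.91 | $20.49
6 | $20.49 | $0.35 | $20.84 | $0.00

$0.00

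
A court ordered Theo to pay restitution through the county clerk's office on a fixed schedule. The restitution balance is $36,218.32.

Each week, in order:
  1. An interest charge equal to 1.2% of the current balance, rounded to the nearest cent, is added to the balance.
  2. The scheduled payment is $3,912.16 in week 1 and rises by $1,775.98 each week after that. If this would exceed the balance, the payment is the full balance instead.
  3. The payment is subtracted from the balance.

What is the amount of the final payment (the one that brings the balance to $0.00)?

# | Opening | Interest | Payment | End bal
1 | $36,218.32 | $434.62 | $3,912.16 | $32,740.78
2 | $32,740.78 | $392.89 | $5,688.14 | $27,445.53
3 | $27,445.53 | $329.35 | $7,464.12 | $20,310.76
4 | $20,310.76 | $243.73 | $9,240.10 | $11,314.39
5 | $11,314.39 | $135.77 | $11,016.08 | $434.08
6 | $434.08 | $5.21 | $439.29 | $0.00

$439.29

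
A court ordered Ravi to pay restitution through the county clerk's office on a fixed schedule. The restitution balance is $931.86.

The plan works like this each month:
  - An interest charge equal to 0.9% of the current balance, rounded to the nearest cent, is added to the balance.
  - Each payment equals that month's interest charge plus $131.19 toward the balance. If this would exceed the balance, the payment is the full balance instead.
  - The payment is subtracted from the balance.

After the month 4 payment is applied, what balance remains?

Month 1: $931.86 +$8.39 interest = $940.25; pay $139.58 → $800.67
Month 2: $800.67 +$7.21 interest = $807.88; pay $138.40 → $669.48
Month 3: $669.48 +$6.03 interest = $675.51; pay $137.22 → $538.29
Month 4: $538.29 +$4.84 interest = $543.13; pay $136.03 → $407.10

$407.10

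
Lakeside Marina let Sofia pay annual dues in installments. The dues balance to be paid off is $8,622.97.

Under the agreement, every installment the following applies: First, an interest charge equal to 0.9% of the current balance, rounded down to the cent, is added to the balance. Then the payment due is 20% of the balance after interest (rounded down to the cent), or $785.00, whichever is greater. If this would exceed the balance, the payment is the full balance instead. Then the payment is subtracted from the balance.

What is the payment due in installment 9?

# | Opening | Interest | Payment | End bal
1 | $8,622.97 | $77.60 | $1,740.11 | $6,960.46
2 | $6,960.46 | $62.64 | $1,404.62 | $5,618.48
3 | $5,618.48 | $50.56 | $1,133.80 | $4,535.24
4 | $4,535.24 | $40.81 | $915.21 | $3,660.84
5 | $3,660.84 | $32.94 | $785.00 | $2,908.78
6 | $2,908.78 | $26.17 | $785.00 | $2,149.95
7 | $2,149.95 | $19.34 | $785.00 | $1,384.29
8 | $1,384.29 | $12.45 | $785.00 | $611.74
9 | $611.74 | $5.50 | $617.24 | $0.00

$617.24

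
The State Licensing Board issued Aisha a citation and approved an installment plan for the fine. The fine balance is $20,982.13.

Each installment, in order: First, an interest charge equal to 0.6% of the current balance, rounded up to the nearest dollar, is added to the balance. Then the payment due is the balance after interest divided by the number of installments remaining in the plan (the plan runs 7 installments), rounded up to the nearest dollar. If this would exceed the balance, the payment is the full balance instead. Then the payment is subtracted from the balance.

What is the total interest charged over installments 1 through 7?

# | Opening | Interest | Payment | End bal
1 | $20,982.13 | $126.00 | $3,016.00 | $18,092.13
2 | $18,092.13 | $109.00 | $3,034.00 | $15,167.13
3 | $15,167.13 | $92.00 | $3,052.00 | $12,207.13
4 | $12,207.13 | $74.00 | $3,071.00 | $9,210.13
5 | $9,210.13 | $56.00 | $3,089.00 | $6,177.13
6 | $6,177.13 | $38.00 | $3,108.00 | $3,107.13
7 | $3,107.13 | $19.00 | $3,126.13 | $0.00
Total interest: $126.00 + $109.00 + $92.00 + $74.00 + $56.00 + $38.00 + $19.00 = $514.00

$514.00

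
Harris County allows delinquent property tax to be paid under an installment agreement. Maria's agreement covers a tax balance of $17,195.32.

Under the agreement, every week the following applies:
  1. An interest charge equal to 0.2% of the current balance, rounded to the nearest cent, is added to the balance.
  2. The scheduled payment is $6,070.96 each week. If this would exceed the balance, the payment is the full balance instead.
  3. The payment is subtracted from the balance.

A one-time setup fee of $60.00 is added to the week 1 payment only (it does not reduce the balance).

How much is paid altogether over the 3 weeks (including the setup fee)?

$17,322.25

Week 1: $17,195.32 +$34.39 interest = $17,229.71; pay $6,070.96 (+ $60.00 fee) → $11,158.75
Week 2: $11,158.75 +$22.32 interest = $11,181.07; pay $6,070.96 → $5,110.11
Week 3: $5,110.11 +$10.22 interest = $5,120.33; pay $5,120.33 → $0.00
Total paid: $17,322.25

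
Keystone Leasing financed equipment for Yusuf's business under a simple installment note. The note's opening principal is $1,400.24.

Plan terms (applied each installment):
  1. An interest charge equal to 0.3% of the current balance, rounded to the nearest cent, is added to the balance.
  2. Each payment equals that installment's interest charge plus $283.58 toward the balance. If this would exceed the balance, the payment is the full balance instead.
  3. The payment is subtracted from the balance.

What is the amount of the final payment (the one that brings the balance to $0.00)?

$266.72

Installment 1: opening $1,400.24; interest $4.20 → $1,404.44; payment $287.78; balance $1,116.66
Installment 2: opening $1,116.66; interest $3.35 → $1,120.01; payment $286.93; balance $833.08
Installment 3: opening $833.08; interest $2.50 → $835.58; payment $286.08; balance $549.50
Installment 4: opening $549.50; interest $1.65 → $551.15; payment $285.23; balance $265.92
Installment 5: opening $265.92; interest $0.80 → $266.72; payment $266.72; balance $0.00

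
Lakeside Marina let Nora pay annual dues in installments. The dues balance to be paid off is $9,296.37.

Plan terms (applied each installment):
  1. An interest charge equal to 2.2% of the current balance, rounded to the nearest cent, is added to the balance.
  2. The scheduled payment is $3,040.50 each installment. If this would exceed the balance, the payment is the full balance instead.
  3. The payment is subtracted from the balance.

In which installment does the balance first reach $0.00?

4

Installment 1: opening $9,296.37; interest $204.52 → $9,500.89; payment $3,040.50; balance $6,460.39
Installment 2: opening $6,460.39; interest $142.13 → $6,602.52; payment $3,040.50; balance $3,562.02
Installment 3: opening $3,562.02; interest $78.36 → $3,640.38; payment $3,040.50; balance $599.88
Installment 4: opening $599.88; interest $13.20 → $613.08; payment $613.08; balance $0.00
Balance reaches $0.00 in installment 4.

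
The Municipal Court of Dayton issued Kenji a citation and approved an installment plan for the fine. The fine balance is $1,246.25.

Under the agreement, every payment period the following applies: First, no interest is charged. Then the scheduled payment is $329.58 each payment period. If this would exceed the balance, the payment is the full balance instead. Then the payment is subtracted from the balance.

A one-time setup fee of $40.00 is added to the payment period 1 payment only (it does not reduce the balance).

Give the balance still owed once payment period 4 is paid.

$0.00

Payment period 1: opening $1,246.25; payment $329.58 (+ $40.00 fee); balance $916.67
Payment period 2: opening $916.67; payment $329.58; balance $587.09
Payment period 3: opening $587.09; payment $329.58; balance $257.51
Payment period 4: opening $257.51; payment $257.51; balance $0.00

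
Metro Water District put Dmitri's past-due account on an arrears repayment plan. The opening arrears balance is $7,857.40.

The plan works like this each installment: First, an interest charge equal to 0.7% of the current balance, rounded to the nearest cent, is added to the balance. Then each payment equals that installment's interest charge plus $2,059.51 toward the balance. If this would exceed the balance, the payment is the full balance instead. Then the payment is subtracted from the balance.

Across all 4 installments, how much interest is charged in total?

# | Opening | Interest | Payment | End bal
1 | $7,857.40 | $55.00 | $2,114.51 | $5,797.89
2 | $5,797.89 | $40.59 | $2,100.10 | $3,738.38
3 | $3,738.38 | $26.17 | $2,085.68 | $1,678.87
4 | $1,678.87 | $11.75 | $1,690.62 | $0.00
Total interest: $55.00 + $40.59 + $26.17 + $11.75 = $133.51

$133.51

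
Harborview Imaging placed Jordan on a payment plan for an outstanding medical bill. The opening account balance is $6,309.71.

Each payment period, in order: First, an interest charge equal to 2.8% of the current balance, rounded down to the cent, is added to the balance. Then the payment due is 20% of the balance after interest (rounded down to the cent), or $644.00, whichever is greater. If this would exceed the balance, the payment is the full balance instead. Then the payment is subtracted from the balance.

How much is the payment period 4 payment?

$721.57

# | Opening | Interest | Payment | End bal
1 | $6,309.71 | $176.67 | $1,297.27 | $5,189.11
2 | $5,189.11 | $145.29 | $1,066.88 | $4,267.52
3 | $4,267.52 | $119.49 | $877.40 | $3,509.61
4 | $3,509.61 | $98.26 | $721.57 | $2,886.30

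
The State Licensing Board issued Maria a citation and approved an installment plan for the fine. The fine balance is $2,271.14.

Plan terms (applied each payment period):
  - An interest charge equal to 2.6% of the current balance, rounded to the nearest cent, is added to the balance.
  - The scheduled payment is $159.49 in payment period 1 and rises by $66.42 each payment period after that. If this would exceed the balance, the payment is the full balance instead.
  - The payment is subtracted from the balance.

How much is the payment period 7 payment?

$558.01

Payment period 1: $2,271.14 +$59.05 interest = $2,330.19; pay $159.49 → $2,170.70
Payment period 2: $2,170.70 +$56.44 interest = $2,227.14; pay $225.91 → $2,001.23
Payment period 3: $2,001.23 +$52.03 interest = $2,053.26; pay $292.33 → $1,760.93
Payment period 4: $1,760.93 +$45.78 interest = $1,806.71; pay $358.75 → $1,447.96
Payment period 5: $1,447.96 +$37.65 interest = $1,485.61; pay $425.17 → $1,060.44
Payment period 6: $1,060.44 +$27.57 interest = $1,088.01; pay $491.59 → $596.42
Payment period 7: $596.42 +$15.51 interest = $611.93; pay $558.01 → $53.92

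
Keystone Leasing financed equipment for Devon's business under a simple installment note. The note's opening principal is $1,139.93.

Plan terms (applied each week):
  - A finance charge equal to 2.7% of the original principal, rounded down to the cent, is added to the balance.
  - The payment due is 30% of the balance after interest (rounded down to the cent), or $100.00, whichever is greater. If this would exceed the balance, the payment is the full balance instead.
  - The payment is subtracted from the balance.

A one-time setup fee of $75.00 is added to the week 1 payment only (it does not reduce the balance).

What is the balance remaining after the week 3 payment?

Week 1: $1,139.93 +$30.77 interest = $1,170.70; pay $351.21 (+ $75.00 fee) → $819.49
Week 2: $819.49 +$30.77 interest = $850.26; pay $255.07 → $595.19
Week 3: $595.19 +$30.77 interest = $625.96; pay $187.78 → $438.18

$438.18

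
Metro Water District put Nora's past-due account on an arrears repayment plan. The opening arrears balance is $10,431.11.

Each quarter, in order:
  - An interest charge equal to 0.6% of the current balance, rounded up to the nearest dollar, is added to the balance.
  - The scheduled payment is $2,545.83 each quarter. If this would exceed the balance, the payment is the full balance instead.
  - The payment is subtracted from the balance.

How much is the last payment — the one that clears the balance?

$412.79

Quarter 1: $10,431.11 +$63.00 interest = $10,494.11; pay $2,545.83 → $7,948.28
Quarter 2: $7,948.28 +$48.00 interest = $7,996.28; pay $2,545.83 → $5,450.45
Quarter 3: $5,450.45 +$33.00 interest = $5,483.45; pay $2,545.83 → $2,937.62
Quarter 4: $2,937.62 +$18.00 interest = $2,955.62; pay $2,545.83 → $409.79
Quarter 5: $409.79 +$3.00 interest = $412.79; pay $412.79 → $0.00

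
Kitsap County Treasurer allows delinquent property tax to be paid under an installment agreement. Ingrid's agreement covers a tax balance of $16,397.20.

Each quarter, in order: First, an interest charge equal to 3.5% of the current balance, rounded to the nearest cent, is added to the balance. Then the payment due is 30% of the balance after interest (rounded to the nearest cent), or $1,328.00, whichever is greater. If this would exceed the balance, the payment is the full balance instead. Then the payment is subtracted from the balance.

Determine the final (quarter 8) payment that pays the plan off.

Quarter 1: $16,397.20 +$573.90 interest = $16,971.10; pay $5,091.33 → $11,879.77
Quarter 2: $11,879.77 +$415.79 interest = $12,295.56; pay $3,688.67 → $8,606.89
Quarter 3: $8,606.89 +$301.24 interest = $8,908.13; pay $2,672.44 → $6,235.69
Quarter 4: $6,235.69 +$218.25 interest = $6,453.94; pay $1,936.18 → $4,517.76
Quarter 5: $4,517.76 +$158.12 interest = $4,675.88; pay $1,402.76 → $3,273.12
Quarter 6: $3,273.12 +$114.56 interest = $3,387.68; pay $1,328.00 → $2,059.68
Quarter 7: $2,059.68 +$72.09 interest = $2,131.77; pay $1,328.00 → $803.77
Quarter 8: $803.77 +$28.13 interest = $831.90; pay $831.90 → $0.00

$831.90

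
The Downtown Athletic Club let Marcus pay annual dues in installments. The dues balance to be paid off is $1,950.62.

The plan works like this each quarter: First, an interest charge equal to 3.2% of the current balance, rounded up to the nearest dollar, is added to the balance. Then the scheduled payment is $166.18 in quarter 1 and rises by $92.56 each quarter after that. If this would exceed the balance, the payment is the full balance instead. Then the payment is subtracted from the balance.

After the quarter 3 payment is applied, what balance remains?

$1,350.40

Quarter 1: $1,950.62 +$63.00 interest = $2,013.62; pay $166.18 → $1,847.44
Quarter 2: $1,847.44 +$60.00 interest = $1,907.44; pay $258.74 → $1,648.70
Quarter 3: $1,648.70 +$53.00 interest = $1,701.70; pay $351.30 → $1,350.40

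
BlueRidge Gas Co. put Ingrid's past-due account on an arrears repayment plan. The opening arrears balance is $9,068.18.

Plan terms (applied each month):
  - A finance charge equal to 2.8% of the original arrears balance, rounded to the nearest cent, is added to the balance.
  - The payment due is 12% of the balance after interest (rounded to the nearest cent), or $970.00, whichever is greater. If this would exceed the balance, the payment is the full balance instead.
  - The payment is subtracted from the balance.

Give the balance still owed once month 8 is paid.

$3,145.93

# | Opening | Interest | Payment | End bal
1 | $9,068.18 | $253.91 | $1,118.65 | $8,203.44
2 | $8,203.44 | $253.91 | $1,014.88 | $7,442.47
3 | $7,442.47 | $253.91 | $970.00 | $6,726.38
4 | $6,726.38 | $253.91 | $970.00 | $6,010.29
5 | $6,010.29 | $253.91 | $970.00 | $5,294.20
6 | $5,294.20 | $253.91 | $970.00 | $4,578.11
7 | $4,578.11 | $253.91 | $970.00 | $3,862.02
8 | $3,862.02 | $253.91 | $970.00 | $3,145.93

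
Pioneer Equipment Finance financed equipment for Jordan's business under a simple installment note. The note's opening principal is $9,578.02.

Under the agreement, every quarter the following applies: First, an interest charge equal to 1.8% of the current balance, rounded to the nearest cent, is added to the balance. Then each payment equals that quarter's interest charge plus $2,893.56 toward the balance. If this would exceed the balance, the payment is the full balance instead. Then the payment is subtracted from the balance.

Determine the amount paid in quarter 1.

$3,065.96

# | Opening | Interest | Payment | End bal
1 | $9,578.02 | $172.40 | $3,065.96 | $6,684.46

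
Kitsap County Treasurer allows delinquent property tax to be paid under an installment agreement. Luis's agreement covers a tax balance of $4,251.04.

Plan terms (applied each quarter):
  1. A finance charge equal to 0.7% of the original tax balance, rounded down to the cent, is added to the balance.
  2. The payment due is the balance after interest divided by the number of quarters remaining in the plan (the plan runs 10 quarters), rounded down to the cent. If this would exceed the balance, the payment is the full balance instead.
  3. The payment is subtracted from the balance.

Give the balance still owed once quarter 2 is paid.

$3,451.09

Quarter 1: $4,251.04 +$29.75 interest = $4,280.79; pay $428.07 → $3,852.72
Quarter 2: $3,852.72 +$29.75 interest = $3,882.47; pay $431.38 → $3,451.09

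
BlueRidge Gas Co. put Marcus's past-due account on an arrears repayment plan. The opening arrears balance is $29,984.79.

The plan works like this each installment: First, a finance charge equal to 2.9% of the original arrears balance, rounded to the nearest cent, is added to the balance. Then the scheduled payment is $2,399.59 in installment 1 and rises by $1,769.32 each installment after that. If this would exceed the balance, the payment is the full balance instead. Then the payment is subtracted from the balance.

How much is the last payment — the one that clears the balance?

# | Opening | Interest | Payment | End bal
1 | $29,984.79 | $869.56 | $2,399.59 | $28,454.76
2 | $28,454.76 | $869.56 | $4,168.91 | $25,155.41
3 | $25,155.41 | $869.56 | $5,938.23 | $20,086.74
4 | $20,086.74 | $869.56 | $7,707.55 | $13,248.75
5 | $13,248.75 | $869.56 | $9,476.87 | $4,641.44
6 | $4,641.44 | $869.56 | $5,511.00 | $0.00

$5,511.00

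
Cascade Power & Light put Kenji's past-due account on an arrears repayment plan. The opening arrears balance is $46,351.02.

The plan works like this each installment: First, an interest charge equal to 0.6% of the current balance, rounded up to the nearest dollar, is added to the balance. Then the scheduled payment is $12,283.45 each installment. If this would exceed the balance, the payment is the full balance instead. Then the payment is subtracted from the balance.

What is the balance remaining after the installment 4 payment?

$0.00

# | Opening | Interest | Payment | End bal
1 | $46,351.02 | $279.00 | $12,283.45 | $34,346.57
2 | $34,346.57 | $207.00 | $12,283.45 | $22,270.12
3 | $22,270.12 | $134.00 | $12,283.45 | $10,120.67
4 | $10,120.67 | $61.00 | $10,181.67 | $0.00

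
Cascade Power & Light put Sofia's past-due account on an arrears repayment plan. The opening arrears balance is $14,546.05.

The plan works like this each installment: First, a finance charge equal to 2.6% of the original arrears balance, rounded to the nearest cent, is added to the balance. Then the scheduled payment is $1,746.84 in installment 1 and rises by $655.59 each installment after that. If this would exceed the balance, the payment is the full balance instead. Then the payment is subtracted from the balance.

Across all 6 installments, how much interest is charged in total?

$2,269.20

Installment 1: $14,546.05 +$378.20 interest = $14,924.25; pay $1,746.84 → $13,177.41
Installment 2: $13,177.41 +$378.20 interest = $13,555.61; pay $2,402.43 → $11,153.18
Installment 3: $11,153.18 +$378.20 interest = $11,531.38; pay $3,058.02 → $8,473.36
Installment 4: $8,473.36 +$378.20 interest = $8,851.56; pay $3,713.61 → $5,137.95
Installment 5: $5,137.95 +$378.20 interest = $5,516.15; pay $4,369.20 → $1,146.95
Installment 6: $1,146.95 +$378.20 interest = $1,525.15; pay $1,525.15 → $0.00
Total interest: $378.20 + $378.20 + $378.20 + $378.20 + $378.20 + $378.20 = $2,269.20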